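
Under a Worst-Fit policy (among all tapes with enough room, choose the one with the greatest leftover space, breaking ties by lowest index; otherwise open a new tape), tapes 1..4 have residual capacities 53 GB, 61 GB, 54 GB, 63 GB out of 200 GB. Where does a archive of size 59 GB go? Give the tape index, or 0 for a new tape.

4

Tapes with room: tape 2 (61 GB), tape 4 (63 GB).
Most room is tape 4 with 63 GB free.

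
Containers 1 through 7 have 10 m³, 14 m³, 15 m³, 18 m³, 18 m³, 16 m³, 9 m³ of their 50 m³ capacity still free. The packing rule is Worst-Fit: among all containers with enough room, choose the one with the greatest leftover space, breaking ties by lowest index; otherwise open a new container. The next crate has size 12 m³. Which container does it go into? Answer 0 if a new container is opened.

Containers with room: container 2 (14 m³), container 3 (15 m³), container 4 (18 m³), container 5 (18 m³), container 6 (16 m³).
Most room is container 4 with 18 m³ free.

4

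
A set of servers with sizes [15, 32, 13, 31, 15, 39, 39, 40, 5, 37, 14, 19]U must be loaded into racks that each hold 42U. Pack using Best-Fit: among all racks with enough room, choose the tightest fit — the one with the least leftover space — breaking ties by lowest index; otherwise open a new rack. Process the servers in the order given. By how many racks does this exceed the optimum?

Best-Fit: [15,13,14] [32,5] [31] [15,19] [39] [39] [40] [37] → 8 racks.
Total size 299U; any packing needs at least ⌈299/42⌉ = 8 racks.
So 8 is already optimal.

0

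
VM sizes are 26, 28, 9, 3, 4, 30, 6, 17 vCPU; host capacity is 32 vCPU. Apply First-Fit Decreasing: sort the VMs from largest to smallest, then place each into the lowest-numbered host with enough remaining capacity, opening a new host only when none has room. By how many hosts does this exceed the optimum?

First-Fit Decreasing: [30] [28,4] [26,6] [17,9,3] → 4 hosts.
Total size 123 vCPU; any packing needs at least ⌈123/32⌉ = 4 hosts.
So 4 is already optimal.

0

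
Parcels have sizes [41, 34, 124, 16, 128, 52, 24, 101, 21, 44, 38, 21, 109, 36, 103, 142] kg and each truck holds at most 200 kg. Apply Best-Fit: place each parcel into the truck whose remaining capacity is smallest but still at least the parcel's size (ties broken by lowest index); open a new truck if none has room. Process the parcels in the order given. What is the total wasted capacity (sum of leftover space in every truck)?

166

41 kg → truck 1 (remaining 159 kg)
34 kg → truck 1 (remaining 125 kg)
124 kg → truck 1 (remaining 1 kg)
16 kg → truck 2 (remaining 184 kg)
128 kg → truck 2 (remaining 56 kg)
52 kg → truck 2 (remaining 4 kg)
24 kg → truck 3 (remaining 176 kg)
101 kg → truck 3 (remaining 75 kg)
21 kg → truck 3 (remaining 54 kg)
44 kg → truck 3 (remaining 10 kg)
38 kg → truck 4 (remaining 162 kg)
21 kg → truck 4 (remaining 141 kg)
109 kg → truck 4 (remaining 32 kg)
36 kg → truck 5 (remaining 164 kg)
103 kg → truck 5 (remaining 61 kg)
142 kg → truck 6 (remaining 58 kg)
6 trucks × 200 kg = 1200 kg; used 1034 kg; unused 166 kg.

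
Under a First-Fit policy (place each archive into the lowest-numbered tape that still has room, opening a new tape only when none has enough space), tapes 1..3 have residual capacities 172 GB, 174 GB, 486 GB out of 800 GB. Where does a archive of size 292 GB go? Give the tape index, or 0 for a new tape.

3

Tapes with room: tape 3 (486 GB).
The first with room is tape 3.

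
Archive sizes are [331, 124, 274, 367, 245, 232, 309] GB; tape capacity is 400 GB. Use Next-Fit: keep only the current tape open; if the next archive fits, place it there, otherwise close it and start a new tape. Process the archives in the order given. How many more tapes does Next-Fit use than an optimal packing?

Next-Fit: [331] [124,274] [367] [245] [232] [309] → 6 tapes.
6 archives exceed 200 GB (half the capacity), and no two of those can share a tape, so at least 6 tapes are needed.
So 6 is already optimal.

0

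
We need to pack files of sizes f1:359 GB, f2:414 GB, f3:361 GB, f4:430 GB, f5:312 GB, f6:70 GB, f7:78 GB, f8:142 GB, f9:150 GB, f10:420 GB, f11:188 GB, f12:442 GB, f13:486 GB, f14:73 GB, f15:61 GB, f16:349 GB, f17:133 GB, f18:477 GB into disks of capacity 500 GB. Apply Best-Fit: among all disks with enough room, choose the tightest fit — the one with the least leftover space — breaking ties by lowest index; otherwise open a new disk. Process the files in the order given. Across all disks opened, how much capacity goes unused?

555

disk 1: place f1 (359 GB), 141 GB left
disk 2: place f2 (414 GB), 86 GB left
disk 3: place f3 (361 GB), 139 GB left
disk 4: place f4 (430 GB), 70 GB left
disk 5: place f5 (312 GB), 188 GB left
disk 4: place f6 (70 GB), 0 GB left
disk 2: place f7 (78 GB), 8 GB left
disk 5: place f8 (142 GB), 46 GB left
disk 6: place f9 (150 GB), 350 GB left
disk 7: place f10 (420 GB), 80 GB left
disk 6: place f11 (188 GB), 162 GB left
disk 8: place f12 (442 GB), 58 GB left
disk 9: place f13 (486 GB), 14 GB left
disk 7: place f14 (73 GB), 7 GB left
disk 3: place f15 (61 GB), 78 GB left
disk 10: place f16 (349 GB), 151 GB left
disk 1: place f17 (133 GB), 8 GB left
disk 11: place f18 (477 GB), 23 GB left
11 disks × 500 GB = 5500 GB; used 4945 GB; unused 555 GB.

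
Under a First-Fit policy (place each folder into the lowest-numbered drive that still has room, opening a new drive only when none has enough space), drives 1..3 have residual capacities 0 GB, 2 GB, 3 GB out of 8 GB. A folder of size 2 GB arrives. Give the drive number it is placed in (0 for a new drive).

2

Drives with room: drive 2 (2 GB), drive 3 (3 GB).
The first with room is drive 2.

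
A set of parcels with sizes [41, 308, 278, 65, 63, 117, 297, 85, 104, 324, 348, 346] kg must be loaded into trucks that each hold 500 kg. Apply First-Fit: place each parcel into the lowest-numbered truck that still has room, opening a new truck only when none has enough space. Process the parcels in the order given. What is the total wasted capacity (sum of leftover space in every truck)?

truck 1: place 41 kg, 459 kg left
truck 1: place 308 kg, 151 kg left
truck 2: place 278 kg, 222 kg left
truck 1: place 65 kg, 86 kg left
truck 1: place 63 kg, 23 kg left
truck 2: place 117 kg, 105 kg left
truck 3: place 297 kg, 203 kg left
truck 2: place 85 kg, 20 kg left
truck 3: place 104 kg, 99 kg left
truck 4: place 324 kg, 176 kg left
truck 5: place 348 kg, 152 kg left
truck 6: place 346 kg, 154 kg left
6 trucks × 500 kg = 3000 kg; used 2376 kg; unused 624 kg.

624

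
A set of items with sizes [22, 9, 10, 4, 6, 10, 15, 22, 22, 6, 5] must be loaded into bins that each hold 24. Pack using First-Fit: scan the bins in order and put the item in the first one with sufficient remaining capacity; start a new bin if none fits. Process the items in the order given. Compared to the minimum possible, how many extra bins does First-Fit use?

First-Fit: [22] [9,10,4] [6,10,6] [15,5] [22] [22] → 6 bins.
Total size 131; any packing needs at least ⌈131/24⌉ = 6 bins.
So 6 is already optimal.

0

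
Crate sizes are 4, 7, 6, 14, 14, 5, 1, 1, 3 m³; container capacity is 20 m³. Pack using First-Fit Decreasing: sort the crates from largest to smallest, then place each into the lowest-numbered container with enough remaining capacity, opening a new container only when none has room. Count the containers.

Sorted descending: 14, 14, 7, 6, 5, 4, 3, 1, 1.
Put 14 m³ in container 1; 6 m³ remain.
Put 14 m³ in container 2; 6 m³ remain.
Put 7 m³ in container 3; 13 m³ remain.
Put 6 m³ in container 1; 0 m³ remain.
Put 5 m³ in container 2; 1 m³ remain.
Put 4 m³ in container 3; 9 m³ remain.
Put 3 m³ in container 3; 6 m³ remain.
Put 1 m³ in container 2; 0 m³ remain.
Put 1 m³ in container 3; 5 m³ remain.
Final containers: [14,6] [14,5,1] [7,4,3,1].

3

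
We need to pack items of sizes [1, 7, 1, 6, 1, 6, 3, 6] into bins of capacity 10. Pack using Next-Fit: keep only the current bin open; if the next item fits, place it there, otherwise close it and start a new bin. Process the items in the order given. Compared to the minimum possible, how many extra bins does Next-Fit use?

Next-Fit: [1,7,1] [6,1] [6,3] [6] → 4 bins.
Total size 31; any packing needs at least ⌈31/10⌉ = 4 bins.
So 4 is already optimal.

0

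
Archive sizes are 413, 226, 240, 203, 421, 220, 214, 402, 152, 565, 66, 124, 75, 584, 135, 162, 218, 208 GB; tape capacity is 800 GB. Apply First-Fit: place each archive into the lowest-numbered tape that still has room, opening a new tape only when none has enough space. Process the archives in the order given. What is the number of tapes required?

6

tape 1: place 413 GB, 387 GB left
tape 1: place 226 GB, 161 GB left
tape 2: place 240 GB, 560 GB left
tape 2: place 203 GB, 357 GB left
tape 3: place 421 GB, 379 GB left
tape 2: place 220 GB, 137 GB left
tape 3: place 214 GB, 165 GB left
tape 4: place 402 GB, 398 GB left
tape 1: place 152 GB, 9 GB left
tape 5: place 565 GB, 235 GB left
tape 2: place 66 GB, 71 GB left
tape 3: place 124 GB, 41 GB left
tape 4: place 75 GB, 323 GB left
tape 6: place 584 GB, 216 GB left
tape 4: place 135 GB, 188 GB left
tape 4: place 162 GB, 26 GB left
tape 5: place 218 GB, 17 GB left
tape 6: place 208 GB, 8 GB left
Final tapes: [413,226,152] [240,203,220,66] [421,214,124] [402,75,135,162] [565,218] [584,208].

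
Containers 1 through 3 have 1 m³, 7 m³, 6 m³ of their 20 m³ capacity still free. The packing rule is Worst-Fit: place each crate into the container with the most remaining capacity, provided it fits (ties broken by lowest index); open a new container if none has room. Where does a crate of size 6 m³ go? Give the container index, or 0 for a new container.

2

Containers with room: container 2 (7 m³), container 3 (6 m³).
Most room is container 2 with 7 m³ free.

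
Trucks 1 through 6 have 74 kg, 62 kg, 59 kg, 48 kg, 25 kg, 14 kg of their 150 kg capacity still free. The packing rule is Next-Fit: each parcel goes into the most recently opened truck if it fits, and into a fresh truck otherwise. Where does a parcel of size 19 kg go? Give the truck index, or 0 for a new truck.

0

Next-Fit only looks at truck 6, which has 14 kg free.
19 kg does not fit, so a new truck is opened.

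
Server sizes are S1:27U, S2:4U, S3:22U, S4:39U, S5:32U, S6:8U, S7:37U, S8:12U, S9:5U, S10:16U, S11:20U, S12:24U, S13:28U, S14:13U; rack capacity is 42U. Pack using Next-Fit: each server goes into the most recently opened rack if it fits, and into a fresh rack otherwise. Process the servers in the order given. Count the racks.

S1 (27U) → rack 1 (remaining 15U)
S2 (4U) → rack 1 (remaining 11U)
S3 (22U) → rack 2 (remaining 20U)
S4 (39U) → rack 3 (remaining 3U)
S5 (32U) → rack 4 (remaining 10U)
S6 (8U) → rack 4 (remaining 2U)
S7 (37U) → rack 5 (remaining 5U)
S8 (12U) → rack 6 (remaining 30U)
S9 (5U) → rack 6 (remaining 25U)
S10 (16U) → rack 6 (remaining 9U)
S11 (20U) → rack 7 (remaining 22U)
S12 (24U) → rack 8 (remaining 18U)
S13 (28U) → rack 9 (remaining 14U)
S14 (13U) → rack 9 (remaining 1U)
Final racks: [27,4] [22] [39] [32,8] [37] [12,5,16] [20] [24] [28,13].

9 racks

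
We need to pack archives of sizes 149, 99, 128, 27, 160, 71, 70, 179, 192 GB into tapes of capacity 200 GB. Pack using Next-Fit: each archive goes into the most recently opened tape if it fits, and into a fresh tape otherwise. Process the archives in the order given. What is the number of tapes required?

7

Put 149 GB in tape 1; 51 GB remain.
Put 99 GB in tape 2; 101 GB remain.
Put 128 GB in tape 3; 72 GB remain.
Put 27 GB in tape 3; 45 GB remain.
Put 160 GB in tape 4; 40 GB remain.
Put 71 GB in tape 5; 129 GB remain.
Put 70 GB in tape 5; 59 GB remain.
Put 179 GB in tape 6; 21 GB remain.
Put 192 GB in tape 7; 8 GB remain.
Final tapes: [149] [99] [128,27] [160] [71,70] [179] [192].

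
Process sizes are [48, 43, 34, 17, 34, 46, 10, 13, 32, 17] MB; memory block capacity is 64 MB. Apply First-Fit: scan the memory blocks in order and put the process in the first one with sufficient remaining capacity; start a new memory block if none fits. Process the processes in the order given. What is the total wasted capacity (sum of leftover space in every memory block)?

48 MB → memory block 1 (remaining 16 MB)
43 MB → memory block 2 (remaining 21 MB)
34 MB → memory block 3 (remaining 30 MB)
17 MB → memory block 2 (remaining 4 MB)
34 MB → memory block 4 (remaining 30 MB)
46 MB → memory block 5 (remaining 18 MB)
10 MB → memory block 1 (remaining 6 MB)
13 MB → memory block 3 (remaining 17 MB)
32 MB → memory block 6 (remaining 32 MB)
17 MB → memory block 3 (remaining 0 MB)
6 memory blocks × 64 MB = 384 MB; used 294 MB; unused 90 MB.

90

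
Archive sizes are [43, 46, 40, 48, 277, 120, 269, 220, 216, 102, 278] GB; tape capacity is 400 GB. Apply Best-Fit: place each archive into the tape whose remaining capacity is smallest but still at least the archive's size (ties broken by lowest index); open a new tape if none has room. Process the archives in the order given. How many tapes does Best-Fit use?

Put 43 GB in tape 1; 357 GB remain.
Put 46 GB in tape 1; 311 GB remain.
Put 40 GB in tape 1; 271 GB remain.
Put 48 GB in tape 1; 223 GB remain.
Put 277 GB in tape 2; 123 GB remain.
Put 120 GB in tape 2; 3 GB remain.
Put 269 GB in tape 3; 131 GB remain.
Put 220 GB in tape 1; 3 GB remain.
Put 216 GB in tape 4; 184 GB remain.
Put 102 GB in tape 3; 29 GB remain.
Put 278 GB in tape 5; 122 GB remain.
Final tapes: [43,46,40,48,220] [277,120] [269,102] [216] [278].

5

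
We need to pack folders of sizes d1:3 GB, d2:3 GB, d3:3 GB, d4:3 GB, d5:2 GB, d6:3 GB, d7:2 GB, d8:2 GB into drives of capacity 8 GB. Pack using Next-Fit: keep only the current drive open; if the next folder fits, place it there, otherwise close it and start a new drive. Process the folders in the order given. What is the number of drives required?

3 drives

Put d1 (3 GB) in drive 1; 5 GB remain.
Put d2 (3 GB) in drive 1; 2 GB remain.
Put d3 (3 GB) in drive 2; 5 GB remain.
Put d4 (3 GB) in drive 2; 2 GB remain.
Put d5 (2 GB) in drive 2; 0 GB remain.
Put d6 (3 GB) in drive 3; 5 GB remain.
Put d7 (2 GB) in drive 3; 3 GB remain.
Put d8 (2 GB) in drive 3; 1 GB remain.
Final drives: [3,3] [3,3,2] [3,2,2].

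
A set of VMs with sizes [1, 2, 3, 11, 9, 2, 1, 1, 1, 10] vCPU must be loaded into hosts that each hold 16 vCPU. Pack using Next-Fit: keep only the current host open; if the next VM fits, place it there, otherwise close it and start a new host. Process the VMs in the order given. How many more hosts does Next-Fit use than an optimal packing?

Next-Fit: [1,2,3] [11] [9,2,1,1,1] [10] → 4 hosts.
Total size 41 vCPU; any packing needs at least ⌈41/16⌉ = 3 hosts.
An optimal packing achieves that bound: [11,3,2] [10,2,1,1,1,1] [9] → 3 hosts.
Excess: 4 − 3 = 1.

1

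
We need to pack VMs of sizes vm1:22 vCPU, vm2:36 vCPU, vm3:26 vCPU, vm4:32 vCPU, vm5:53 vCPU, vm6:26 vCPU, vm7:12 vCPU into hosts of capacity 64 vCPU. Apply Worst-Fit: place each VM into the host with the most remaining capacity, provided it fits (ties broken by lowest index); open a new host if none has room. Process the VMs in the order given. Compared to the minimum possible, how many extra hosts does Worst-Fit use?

0

Worst-Fit: [22,36] [26,32] [53] [26,12] → 4 hosts.
Total size 207 vCPU; any packing needs at least ⌈207/64⌉ = 4 hosts.
So 4 is already optimal.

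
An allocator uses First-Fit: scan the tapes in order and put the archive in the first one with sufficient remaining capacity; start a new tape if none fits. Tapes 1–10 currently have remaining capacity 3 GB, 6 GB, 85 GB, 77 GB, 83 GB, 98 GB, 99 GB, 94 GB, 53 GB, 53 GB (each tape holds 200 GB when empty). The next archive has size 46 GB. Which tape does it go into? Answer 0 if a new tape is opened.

3

Tapes with room: tape 3 (85 GB), tape 4 (77 GB), tape 5 (83 GB), tape 6 (98 GB), tape 7 (99 GB), tape 8 (94 GB), tape 9 (53 GB), tape 10 (53 GB).
The first with room is tape 3.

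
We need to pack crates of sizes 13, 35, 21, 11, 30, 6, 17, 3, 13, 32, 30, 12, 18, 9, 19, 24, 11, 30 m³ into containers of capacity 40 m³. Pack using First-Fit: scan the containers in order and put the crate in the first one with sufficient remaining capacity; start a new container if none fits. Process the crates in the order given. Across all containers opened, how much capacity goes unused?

container 1: place 13 m³, 27 m³ left
container 2: place 35 m³, 5 m³ left
container 1: place 21 m³, 6 m³ left
container 3: place 11 m³, 29 m³ left
container 4: place 30 m³, 10 m³ left
container 1: place 6 m³, 0 m³ left
container 3: place 17 m³, 12 m³ left
container 2: place 3 m³, 2 m³ left
container 5: place 13 m³, 27 m³ left
container 6: place 32 m³, 8 m³ left
container 7: place 30 m³, 10 m³ left
container 3: place 12 m³, 0 m³ left
container 5: place 18 m³, 9 m³ left
container 4: place 9 m³, 1 m³ left
container 8: place 19 m³, 21 m³ left
container 9: place 24 m³, 16 m³ left
container 8: place 11 m³, 10 m³ left
container 10: place 30 m³, 10 m³ left
10 containers × 40 m³ = 400 m³; used 334 m³; unused 66 m³.

66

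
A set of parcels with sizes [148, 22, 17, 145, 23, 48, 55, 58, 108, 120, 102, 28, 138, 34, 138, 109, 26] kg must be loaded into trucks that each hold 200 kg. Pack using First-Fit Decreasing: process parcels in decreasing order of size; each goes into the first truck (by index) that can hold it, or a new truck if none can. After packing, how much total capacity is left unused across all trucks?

Sorted descending: 148, 145, 138, 138, 120, 109, 108, 102, 58, 55, 48, 34, 28, 26, 23, 22, 17.
truck 1: place 148 kg, 52 kg left
truck 2: place 145 kg, 55 kg left
truck 3: place 138 kg, 62 kg left
truck 4: place 138 kg, 62 kg left
truck 5: place 120 kg, 80 kg left
truck 6: place 109 kg, 91 kg left
truck 7: place 108 kg, 92 kg left
truck 8: place 102 kg, 98 kg left
truck 3: place 58 kg, 4 kg left
truck 2: place 55 kg, 0 kg left
truck 1: place 48 kg, 4 kg left
truck 4: place 34 kg, 28 kg left
truck 4: place 28 kg, 0 kg left
truck 5: place 26 kg, 54 kg left
truck 5: place 23 kg, 31 kg left
truck 5: place 22 kg, 9 kg left
truck 6: place 17 kg, 74 kg left
8 trucks × 200 kg = 1600 kg; used 1319 kg; unused 281 kg.

281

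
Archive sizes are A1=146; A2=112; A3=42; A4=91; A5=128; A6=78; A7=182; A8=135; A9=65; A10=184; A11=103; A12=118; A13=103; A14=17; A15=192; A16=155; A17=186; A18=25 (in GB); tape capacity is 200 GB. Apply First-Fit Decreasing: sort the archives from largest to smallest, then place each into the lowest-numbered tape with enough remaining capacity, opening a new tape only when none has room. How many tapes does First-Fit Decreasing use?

Sorted descending: 192, 186, 184, 182, 155, 146, 135, 128, 118, 112, 103, 103, 91, 78, 65, 42, 25, 17.
tape 1: place 192 GB, 8 GB left
tape 2: place 186 GB, 14 GB left
tape 3: place 184 GB, 16 GB left
tape 4: place 182 GB, 18 GB left
tape 5: place 155 GB, 45 GB left
tape 6: place 146 GB, 54 GB left
tape 7: place 135 GB, 65 GB left
tape 8: place 128 GB, 72 GB left
tape 9: place 118 GB, 82 GB left
tape 10: place 112 GB, 88 GB left
tape 11: place 103 GB, 97 GB left
tape 12: place 103 GB, 97 GB left
tape 11: place 91 GB, 6 GB left
tape 9: place 78 GB, 4 GB left
tape 7: place 65 GB, 0 GB left
tape 5: place 42 GB, 3 GB left
tape 6: place 25 GB, 29 GB left
tape 4: place 17 GB, 1 GB left
Final tapes: [192] [186] [184] [182,17] [155,42] [146,25] [135,65] [128] [118,78] [112] [103,91] [103].

12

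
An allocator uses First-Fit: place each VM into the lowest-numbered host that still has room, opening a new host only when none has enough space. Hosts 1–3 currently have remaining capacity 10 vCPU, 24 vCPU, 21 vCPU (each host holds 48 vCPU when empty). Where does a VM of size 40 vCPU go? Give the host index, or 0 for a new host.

No host has ≥ 40 vCPU free, so a new host is opened.

0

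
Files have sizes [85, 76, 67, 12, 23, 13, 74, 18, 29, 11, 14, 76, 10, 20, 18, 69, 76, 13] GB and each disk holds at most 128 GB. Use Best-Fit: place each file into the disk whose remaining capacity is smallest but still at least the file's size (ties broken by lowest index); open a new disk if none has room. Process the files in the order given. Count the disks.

7 disks

disk 1: place 85 GB, 43 GB left
disk 2: place 76 GB, 52 GB left
disk 3: place 67 GB, 61 GB left
disk 1: place 12 GB, 31 GB left
disk 1: place 23 GB, 8 GB left
disk 2: place 13 GB, 39 GB left
disk 4: place 74 GB, 54 GB left
disk 2: place 18 GB, 21 GB left
disk 4: place 29 GB, 25 GB left
disk 2: place 11 GB, 10 GB left
disk 4: place 14 GB, 11 GB left
disk 5: place 76 GB, 52 GB left
disk 2: place 10 GB, 0 GB left
disk 5: place 20 GB, 32 GB left
disk 5: place 18 GB, 14 GB left
disk 6: place 69 GB, 59 GB left
disk 7: place 76 GB, 52 GB left
disk 5: place 13 GB, 1 GB left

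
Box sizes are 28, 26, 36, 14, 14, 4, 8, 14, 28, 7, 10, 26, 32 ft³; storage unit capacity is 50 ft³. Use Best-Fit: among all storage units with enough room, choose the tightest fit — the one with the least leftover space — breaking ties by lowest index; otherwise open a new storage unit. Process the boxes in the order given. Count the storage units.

storage unit 1: place 28 ft³, 22 ft³ left
storage unit 2: place 26 ft³, 24 ft³ left
storage unit 3: place 36 ft³, 14 ft³ left
storage unit 3: place 14 ft³, 0 ft³ left
storage unit 1: place 14 ft³, 8 ft³ left
storage unit 1: place 4 ft³, 4 ft³ left
storage unit 2: place 8 ft³, 16 ft³ left
storage unit 2: place 14 ft³, 2 ft³ left
storage unit 4: place 28 ft³, 22 ft³ left
storage unit 4: place 7 ft³, 15 ft³ left
storage unit 4: place 10 ft³, 5 ft³ left
storage unit 5: place 26 ft³, 24 ft³ left
storage unit 6: place 32 ft³, 18 ft³ left

6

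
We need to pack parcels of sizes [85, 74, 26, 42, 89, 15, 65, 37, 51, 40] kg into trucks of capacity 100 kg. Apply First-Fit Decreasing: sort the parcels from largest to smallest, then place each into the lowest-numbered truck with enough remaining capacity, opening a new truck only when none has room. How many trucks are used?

6

Sorted descending: 89, 85, 74, 65, 51, 42, 40, 37, 26, 15.
truck 1: place 89 kg, 11 kg left
truck 2: place 85 kg, 15 kg left
truck 3: place 74 kg, 26 kg left
truck 4: place 65 kg, 35 kg left
truck 5: place 51 kg, 49 kg left
truck 5: place 42 kg, 7 kg left
truck 6: place 40 kg, 60 kg left
truck 6: place 37 kg, 23 kg left
truck 3: place 26 kg, 0 kg left
truck 2: place 15 kg, 0 kg left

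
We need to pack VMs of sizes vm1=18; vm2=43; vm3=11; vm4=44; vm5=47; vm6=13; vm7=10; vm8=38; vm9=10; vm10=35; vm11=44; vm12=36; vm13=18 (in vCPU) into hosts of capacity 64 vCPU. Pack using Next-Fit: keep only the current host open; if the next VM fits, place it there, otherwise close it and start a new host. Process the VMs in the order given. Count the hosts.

vm1 (18 vCPU) → host 1 (remaining 46 vCPU)
vm2 (43 vCPU) → host 1 (remaining 3 vCPU)
vm3 (11 vCPU) → host 2 (remaining 53 vCPU)
vm4 (44 vCPU) → host 2 (remaining 9 vCPU)
vm5 (47 vCPU) → host 3 (remaining 17 vCPU)
vm6 (13 vCPU) → host 3 (remaining 4 vCPU)
vm7 (10 vCPU) → host 4 (remaining 54 vCPU)
vm8 (38 vCPU) → host 4 (remaining 16 vCPU)
vm9 (10 vCPU) → host 4 (remaining 6 vCPU)
vm10 (35 vCPU) → host 5 (remaining 29 vCPU)
vm11 (44 vCPU) → host 6 (remaining 20 vCPU)
vm12 (36 vCPU) → host 7 (remaining 28 vCPU)
vm13 (18 vCPU) → host 7 (remaining 10 vCPU)

7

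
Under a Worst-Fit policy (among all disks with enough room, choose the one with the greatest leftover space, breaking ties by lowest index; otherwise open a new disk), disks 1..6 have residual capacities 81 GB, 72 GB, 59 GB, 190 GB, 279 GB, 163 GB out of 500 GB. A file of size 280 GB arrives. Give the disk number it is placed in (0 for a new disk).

No disk has ≥ 280 GB free, so a new disk is opened.

0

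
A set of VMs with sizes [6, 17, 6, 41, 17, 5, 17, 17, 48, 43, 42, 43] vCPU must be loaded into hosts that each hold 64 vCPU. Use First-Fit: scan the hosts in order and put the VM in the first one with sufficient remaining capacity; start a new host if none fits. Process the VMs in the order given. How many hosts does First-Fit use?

6 hosts

host 1: place 6 vCPU, 58 vCPU left
host 1: place 17 vCPU, 41 vCPU left
host 1: place 6 vCPU, 35 vCPU left
host 2: place 41 vCPU, 23 vCPU left
host 1: place 17 vCPU, 18 vCPU left
host 1: place 5 vCPU, 13 vCPU left
host 2: place 17 vCPU, 6 vCPU left
host 3: place 17 vCPU, 47 vCPU left
host 4: place 48 vCPU, 16 vCPU left
host 3: place 43 vCPU, 4 vCPU left
host 5: place 42 vCPU, 22 vCPU left
host 6: place 43 vCPU, 21 vCPU left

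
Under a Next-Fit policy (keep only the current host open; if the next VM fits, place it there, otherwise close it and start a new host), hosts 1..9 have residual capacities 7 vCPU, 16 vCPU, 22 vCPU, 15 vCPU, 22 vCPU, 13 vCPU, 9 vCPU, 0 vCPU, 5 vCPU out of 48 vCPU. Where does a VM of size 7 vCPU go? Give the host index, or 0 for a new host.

Next-Fit only looks at host 9, which has 5 vCPU free.
7 vCPU does not fit, so a new host is opened.

0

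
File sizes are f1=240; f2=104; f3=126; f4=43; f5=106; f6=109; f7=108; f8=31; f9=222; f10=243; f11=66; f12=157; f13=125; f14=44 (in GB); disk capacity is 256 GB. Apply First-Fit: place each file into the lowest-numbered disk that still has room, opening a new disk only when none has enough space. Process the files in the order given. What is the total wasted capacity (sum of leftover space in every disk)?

f1 (240 GB) → disk 1 (remaining 16 GB)
f2 (104 GB) → disk 2 (remaining 152 GB)
f3 (126 GB) → disk 2 (remaining 26 GB)
f4 (43 GB) → disk 3 (remaining 213 GB)
f5 (106 GB) → disk 3 (remaining 107 GB)
f6 (109 GB) → disk 4 (remaining 147 GB)
f7 (108 GB) → disk 4 (remaining 39 GB)
f8 (31 GB) → disk 3 (remaining 76 GB)
f9 (222 GB) → disk 5 (remaining 34 GB)
f10 (243 GB) → disk 6 (remaining 13 GB)
f11 (66 GB) → disk 3 (remaining 10 GB)
f12 (157 GB) → disk 7 (remaining 99 GB)
f13 (125 GB) → disk 8 (remaining 131 GB)
f14 (44 GB) → disk 7 (remaining 55 GB)
8 disks × 256 GB = 2048 GB; used 1724 GB; unused 324 GB.

324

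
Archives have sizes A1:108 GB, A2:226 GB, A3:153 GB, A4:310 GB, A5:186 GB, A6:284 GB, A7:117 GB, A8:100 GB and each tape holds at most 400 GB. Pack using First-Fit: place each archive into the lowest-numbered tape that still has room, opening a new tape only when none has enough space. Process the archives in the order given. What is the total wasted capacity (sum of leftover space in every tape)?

516

tape 1: place A1 (108 GB), 292 GB left
tape 1: place A2 (226 GB), 66 GB left
tape 2: place A3 (153 GB), 247 GB left
tape 3: place A4 (310 GB), 90 GB left
tape 2: place A5 (186 GB), 61 GB left
tape 4: place A6 (284 GB), 116 GB left
tape 5: place A7 (117 GB), 283 GB left
tape 4: place A8 (100 GB), 16 GB left
5 tapes × 400 GB = 2000 GB; used 1484 GB; unused 516 GB.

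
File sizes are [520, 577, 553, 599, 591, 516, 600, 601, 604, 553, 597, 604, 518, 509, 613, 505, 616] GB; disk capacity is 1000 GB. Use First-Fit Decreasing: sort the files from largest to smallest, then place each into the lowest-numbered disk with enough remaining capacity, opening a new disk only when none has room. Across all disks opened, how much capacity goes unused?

Sorted descending: 616, 613, 604, 604, 601, 600, 599, 597, 591, 577, 553, 553, 520, 518, 516, 509, 505.
616 GB → disk 1 (remaining 384 GB)
613 GB → disk 2 (remaining 387 GB)
604 GB → disk 3 (remaining 396 GB)
604 GB → disk 4 (remaining 396 GB)
601 GB → disk 5 (remaining 399 GB)
600 GB → disk 6 (remaining 400 GB)
599 GB → disk 7 (remaining 401 GB)
597 GB → disk 8 (remaining 403 GB)
591 GB → disk 9 (remaining 409 GB)
577 GB → disk 10 (remaining 423 GB)
553 GB → disk 11 (remaining 447 GB)
553 GB → disk 12 (remaining 447 GB)
520 GB → disk 13 (remaining 480 GB)
518 GB → disk 14 (remaining 482 GB)
516 GB → disk 15 (remaining 484 GB)
509 GB → disk 16 (remaining 491 GB)
505 GB → disk 17 (remaining 495 GB)
17 disks × 1000 GB = 17000 GB; used 9676 GB; unused 7324 GB.

7324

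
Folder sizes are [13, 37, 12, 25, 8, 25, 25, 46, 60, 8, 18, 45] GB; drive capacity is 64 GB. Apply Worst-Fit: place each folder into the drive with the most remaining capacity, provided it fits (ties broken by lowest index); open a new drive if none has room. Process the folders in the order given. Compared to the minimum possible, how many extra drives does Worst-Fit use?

0

Worst-Fit: [13,37,12] [25,8,25] [25,8,18] [46] [60] [45] → 6 drives.
Total size 322 GB; any packing needs at least ⌈322/64⌉ = 6 drives.
So 6 is already optimal.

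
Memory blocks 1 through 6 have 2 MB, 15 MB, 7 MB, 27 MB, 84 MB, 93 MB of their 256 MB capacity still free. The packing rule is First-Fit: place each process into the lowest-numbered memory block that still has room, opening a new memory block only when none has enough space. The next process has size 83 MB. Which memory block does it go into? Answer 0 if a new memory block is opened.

Memory blocks with room: memory block 5 (84 MB), memory block 6 (93 MB).
The first with room is memory block 5.

5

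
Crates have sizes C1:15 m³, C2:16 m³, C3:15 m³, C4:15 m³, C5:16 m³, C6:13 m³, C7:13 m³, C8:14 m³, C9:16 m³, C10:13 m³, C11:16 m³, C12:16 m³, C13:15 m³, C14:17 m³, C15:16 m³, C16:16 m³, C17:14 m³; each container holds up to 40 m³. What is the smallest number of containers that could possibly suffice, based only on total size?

Total size = 15 + 16 + 15 + 15 + 16 + 13 + 13 + 14 + 16 + 13 + 16 + 16 + 15 + 17 + 16 + 16 + 14 = 256 m³.
⌈256 / 40⌉ = 7.

7 containers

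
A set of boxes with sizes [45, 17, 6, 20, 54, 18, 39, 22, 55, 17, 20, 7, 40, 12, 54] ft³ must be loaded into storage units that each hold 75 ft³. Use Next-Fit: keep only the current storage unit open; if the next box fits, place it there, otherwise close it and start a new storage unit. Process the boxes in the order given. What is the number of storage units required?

storage unit 1: place 45 ft³, 30 ft³ left
storage unit 1: place 17 ft³, 13 ft³ left
storage unit 1: place 6 ft³, 7 ft³ left
storage unit 2: place 20 ft³, 55 ft³ left
storage unit 2: place 54 ft³, 1 ft³ left
storage unit 3: place 18 ft³, 57 ft³ left
storage unit 3: place 39 ft³, 18 ft³ left
storage unit 4: place 22 ft³, 53 ft³ left
storage unit 5: place 55 ft³, 20 ft³ left
storage unit 5: place 17 ft³, 3 ft³ left
storage unit 6: place 20 ft³, 55 ft³ left
storage unit 6: place 7 ft³, 48 ft³ left
storage unit 6: place 40 ft³, 8 ft³ left
storage unit 7: place 12 ft³, 63 ft³ left
storage unit 7: place 54 ft³, 9 ft³ left

7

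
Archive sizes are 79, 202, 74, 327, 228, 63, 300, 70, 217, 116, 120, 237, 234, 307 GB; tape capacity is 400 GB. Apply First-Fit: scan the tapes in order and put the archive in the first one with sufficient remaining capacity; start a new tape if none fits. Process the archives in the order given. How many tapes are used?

tape 1: place 79 GB, 321 GB left
tape 1: place 202 GB, 119 GB left
tape 1: place 74 GB, 45 GB left
tape 2: place 327 GB, 73 GB left
tape 3: place 228 GB, 172 GB left
tape 2: place 63 GB, 10 GB left
tape 4: place 300 GB, 100 GB left
tape 3: place 70 GB, 102 GB left
tape 5: place 217 GB, 183 GB left
tape 5: place 116 GB, 67 GB left
tape 6: place 120 GB, 280 GB left
tape 6: place 237 GB, 43 GB left
tape 7: place 234 GB, 166 GB left
tape 8: place 307 GB, 93 GB left

8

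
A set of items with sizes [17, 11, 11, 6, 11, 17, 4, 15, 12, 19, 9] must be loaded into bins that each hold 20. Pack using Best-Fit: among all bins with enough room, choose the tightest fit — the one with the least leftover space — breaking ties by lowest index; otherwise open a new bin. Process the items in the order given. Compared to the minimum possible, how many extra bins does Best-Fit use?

Best-Fit: [17] [11,6] [11,4] [11,9] [17] [15] [12] [19] → 8 bins.
8 items exceed 10 (half the capacity), and no two of those can share a bin, so at least 8 bins are needed.
So 8 is already optimal.

0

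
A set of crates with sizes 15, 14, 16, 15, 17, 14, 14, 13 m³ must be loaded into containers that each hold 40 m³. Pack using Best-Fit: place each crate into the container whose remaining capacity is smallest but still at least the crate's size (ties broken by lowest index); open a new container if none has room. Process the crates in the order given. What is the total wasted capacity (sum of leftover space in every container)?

42

15 m³ → container 1 (remaining 25 m³)
14 m³ → container 1 (remaining 11 m³)
16 m³ → container 2 (remaining 24 m³)
15 m³ → container 2 (remaining 9 m³)
17 m³ → container 3 (remaining 23 m³)
14 m³ → container 3 (remaining 9 m³)
14 m³ → container 4 (remaining 26 m³)
13 m³ → container 4 (remaining 13 m³)
4 containers × 40 m³ = 160 m³; used 118 m³; unused 42 m³.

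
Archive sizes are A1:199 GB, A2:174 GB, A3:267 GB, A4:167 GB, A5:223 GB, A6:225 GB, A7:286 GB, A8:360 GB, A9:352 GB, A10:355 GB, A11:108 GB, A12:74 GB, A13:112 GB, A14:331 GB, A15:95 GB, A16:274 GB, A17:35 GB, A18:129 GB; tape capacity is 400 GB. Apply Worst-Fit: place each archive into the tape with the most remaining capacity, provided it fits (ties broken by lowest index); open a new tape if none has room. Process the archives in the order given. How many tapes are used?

11 tapes

Put A1 (199 GB) in tape 1; 201 GB remain.
Put A2 (174 GB) in tape 1; 27 GB remain.
Put A3 (267 GB) in tape 2; 133 GB remain.
Put A4 (167 GB) in tape 3; 233 GB remain.
Put A5 (223 GB) in tape 3; 10 GB remain.
Put A6 (225 GB) in tape 4; 175 GB remain.
Put A7 (286 GB) in tape 5; 114 GB remain.
Put A8 (360 GB) in tape 6; 40 GB remain.
Put A9 (352 GB) in tape 7; 48 GB remain.
Put A10 (355 GB) in tape 8; 45 GB remain.
Put A11 (108 GB) in tape 4; 67 GB remain.
Put A12 (74 GB) in tape 2; 59 GB remain.
Put A13 (112 GB) in tape 5; 2 GB remain.
Put A14 (331 GB) in tape 9; 69 GB remain.
Put A15 (95 GB) in tape 10; 305 GB remain.
Put A16 (274 GB) in tape 10; 31 GB remain.
Put A17 (35 GB) in tape 9; 34 GB remain.
Put A18 (129 GB) in tape 11; 271 GB remain.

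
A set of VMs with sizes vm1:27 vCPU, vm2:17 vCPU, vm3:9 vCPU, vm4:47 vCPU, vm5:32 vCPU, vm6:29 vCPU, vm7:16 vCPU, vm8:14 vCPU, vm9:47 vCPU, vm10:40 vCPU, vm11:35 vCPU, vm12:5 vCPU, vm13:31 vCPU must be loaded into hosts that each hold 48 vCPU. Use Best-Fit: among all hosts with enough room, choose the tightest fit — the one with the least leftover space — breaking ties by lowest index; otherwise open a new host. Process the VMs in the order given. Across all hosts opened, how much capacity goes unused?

35

Put vm1 (27 vCPU) in host 1; 21 vCPU remain.
Put vm2 (17 vCPU) in host 1; 4 vCPU remain.
Put vm3 (9 vCPU) in host 2; 39 vCPU remain.
Put vm4 (47 vCPU) in host 3; 1 vCPU remain.
Put vm5 (32 vCPU) in host 2; 7 vCPU remain.
Put vm6 (29 vCPU) in host 4; 19 vCPU remain.
Put vm7 (16 vCPU) in host 4; 3 vCPU remain.
Put vm8 (14 vCPU) in host 5; 34 vCPU remain.
Put vm9 (47 vCPU) in host 6; 1 vCPU remain.
Put vm10 (40 vCPU) in host 7; 8 vCPU remain.
Put vm11 (35 vCPU) in host 8; 13 vCPU remain.
Put vm12 (5 vCPU) in host 2; 2 vCPU remain.
Put vm13 (31 vCPU) in host 5; 3 vCPU remain.
8 hosts × 48 vCPU = 384 vCPU; used 349 vCPU; unused 35 vCPU.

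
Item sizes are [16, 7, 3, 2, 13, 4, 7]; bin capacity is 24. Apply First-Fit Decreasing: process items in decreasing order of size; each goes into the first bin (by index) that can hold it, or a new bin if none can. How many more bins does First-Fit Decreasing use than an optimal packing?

0

First-Fit Decreasing: [16,7] [13,7,4] [3,2] → 3 bins.
Total size 52; any packing needs at least ⌈52/24⌉ = 3 bins.
So 3 is already optimal.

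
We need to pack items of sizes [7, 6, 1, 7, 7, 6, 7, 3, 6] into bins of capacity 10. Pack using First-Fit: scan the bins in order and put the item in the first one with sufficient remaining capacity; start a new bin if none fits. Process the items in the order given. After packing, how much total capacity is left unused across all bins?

Put 7 in bin 1; 3 remain.
Put 6 in bin 2; 4 remain.
Put 1 in bin 1; 2 remain.
Put 7 in bin 3; 3 remain.
Put 7 in bin 4; 3 remain.
Put 6 in bin 5; 4 remain.
Put 7 in bin 6; 3 remain.
Put 3 in bin 2; 1 remain.
Put 6 in bin 7; 4 remain.
7 bins × 10 = 70; used 50; unused 20.

20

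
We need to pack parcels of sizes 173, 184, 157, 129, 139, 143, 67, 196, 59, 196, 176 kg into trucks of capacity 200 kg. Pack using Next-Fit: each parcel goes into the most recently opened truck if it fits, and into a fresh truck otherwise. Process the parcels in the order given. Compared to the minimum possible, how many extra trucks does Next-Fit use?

Next-Fit: [173] [184] [157] [129] [139] [143] [67] [196] [59] [196] [176] → 11 trucks.
Total size 1619 kg; any packing needs at least ⌈1619/200⌉ = 9 trucks.
An optimal packing achieves that bound: [196] [196] [184] [176] [173] [157] [143] [139,59] [129,67] → 9 trucks.
Excess: 11 − 9 = 2.

2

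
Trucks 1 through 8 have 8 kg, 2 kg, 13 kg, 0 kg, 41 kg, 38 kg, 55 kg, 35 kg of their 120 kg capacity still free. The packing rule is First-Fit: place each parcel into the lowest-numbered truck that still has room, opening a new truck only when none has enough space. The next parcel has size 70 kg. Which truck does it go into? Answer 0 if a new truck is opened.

0

No truck has ≥ 70 kg free, so a new truck is opened.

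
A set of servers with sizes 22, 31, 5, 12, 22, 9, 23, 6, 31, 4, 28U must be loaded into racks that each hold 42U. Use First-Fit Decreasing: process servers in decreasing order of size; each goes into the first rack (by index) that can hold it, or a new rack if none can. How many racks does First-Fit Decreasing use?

6 racks

Sorted descending: 31, 31, 28, 23, 22, 22, 12, 9, 6, 5, 4.
31U → rack 1 (remaining 11U)
31U → rack 2 (remaining 11U)
28U → rack 3 (remaining 14U)
23U → rack 4 (remaining 19U)
22U → rack 5 (remaining 20U)
22U → rack 6 (remaining 20U)
12U → rack 3 (remaining 2U)
9U → rack 1 (remaining 2U)
6U → rack 2 (remaining 5U)
5U → rack 2 (remaining 0U)
4U → rack 4 (remaining 15U)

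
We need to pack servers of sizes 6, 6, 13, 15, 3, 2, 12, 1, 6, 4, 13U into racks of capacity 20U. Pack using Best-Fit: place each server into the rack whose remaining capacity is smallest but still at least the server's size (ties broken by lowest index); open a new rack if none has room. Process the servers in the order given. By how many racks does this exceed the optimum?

0

Best-Fit: [6,6,4] [13,1,6] [15,3,2] [12] [13] → 5 racks.
Total size 81U; any packing needs at least ⌈81/20⌉ = 5 racks.
So 5 is already optimal.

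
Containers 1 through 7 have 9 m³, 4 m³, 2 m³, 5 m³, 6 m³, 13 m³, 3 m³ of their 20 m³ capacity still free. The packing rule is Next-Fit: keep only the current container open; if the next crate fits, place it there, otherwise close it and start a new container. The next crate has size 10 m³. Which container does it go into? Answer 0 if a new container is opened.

0

Next-Fit only looks at container 7, which has 3 m³ free.
10 m³ does not fit, so a new container is opened.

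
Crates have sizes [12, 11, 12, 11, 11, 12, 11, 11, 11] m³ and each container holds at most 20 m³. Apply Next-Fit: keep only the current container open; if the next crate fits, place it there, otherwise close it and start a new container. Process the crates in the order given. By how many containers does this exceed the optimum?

Next-Fit: [12] [11] [12] [11] [11] [12] [11] [11] [11] → 9 containers.
9 crates exceed 10 m³ (half the capacity), and no two of those can share a container, so at least 9 containers are needed.
So 9 is already optimal.

0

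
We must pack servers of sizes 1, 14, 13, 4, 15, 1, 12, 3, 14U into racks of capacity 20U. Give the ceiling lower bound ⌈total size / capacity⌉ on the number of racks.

4

Total size = 1 + 14 + 13 + 4 + 15 + 1 + 12 + 3 + 14 = 77U.
⌈77 / 20⌉ = 4.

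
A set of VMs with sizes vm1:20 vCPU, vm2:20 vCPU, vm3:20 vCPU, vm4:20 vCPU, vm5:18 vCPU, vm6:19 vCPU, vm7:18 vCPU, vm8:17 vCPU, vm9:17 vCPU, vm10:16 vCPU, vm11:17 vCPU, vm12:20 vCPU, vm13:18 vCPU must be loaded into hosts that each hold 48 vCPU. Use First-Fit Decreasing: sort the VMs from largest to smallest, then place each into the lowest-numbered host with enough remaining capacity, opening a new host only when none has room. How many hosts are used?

Sorted descending: 20, 20, 20, 20, 20, 19, 18, 18, 18, 17, 17, 17, 16.
host 1: place 20 vCPU, 28 vCPU left
host 1: place 20 vCPU, 8 vCPU left
host 2: place 20 vCPU, 28 vCPU left
host 2: place 20 vCPU, 8 vCPU left
host 3: place 20 vCPU, 28 vCPU left
host 3: place 19 vCPU, 9 vCPU left
host 4: place 18 vCPU, 30 vCPU left
host 4: place 18 vCPU, 12 vCPU left
host 5: place 18 vCPU, 30 vCPU left
host 5: place 17 vCPU, 13 vCPU left
host 6: place 17 vCPU, 31 vCPU left
host 6: place 17 vCPU, 14 vCPU left
host 7: place 16 vCPU, 32 vCPU left

7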